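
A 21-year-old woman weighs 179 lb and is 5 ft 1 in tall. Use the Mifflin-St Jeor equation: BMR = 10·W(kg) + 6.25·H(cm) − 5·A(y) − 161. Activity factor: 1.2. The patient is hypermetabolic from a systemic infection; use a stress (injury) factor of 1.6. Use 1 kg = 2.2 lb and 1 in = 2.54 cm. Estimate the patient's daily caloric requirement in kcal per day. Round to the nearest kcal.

Convert to metric: weight = 179 ÷ 2.2 = 81.3636 kg; height = (5×12 + 1) × 2.54 = 61 × 2.54 = 154.94 cm.
Mifflin-St Jeor (female): BMR = 10(81.3636) + 6.25(154.94) − 5(21) − 161 = 813.6364 + 968.375 − 105 − 161 = 1516.0114 kcal/day.
TEE = BMR × activity factor = 1516.0114 × 1.2 = 1819.2136 kcal/day.
Apply stress factor: 1819.2136 × 1.6 = 2910.7418 kcal/day.

2911 kcal per day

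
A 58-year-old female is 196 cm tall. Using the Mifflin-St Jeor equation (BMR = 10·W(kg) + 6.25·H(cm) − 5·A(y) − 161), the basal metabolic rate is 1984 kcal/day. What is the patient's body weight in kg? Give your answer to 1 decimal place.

121.0 kg

1984 = 10·W + 6.25(196) − 5(58) − 161
10·W = 1984 − 774 = 1210, so W = 121 kg.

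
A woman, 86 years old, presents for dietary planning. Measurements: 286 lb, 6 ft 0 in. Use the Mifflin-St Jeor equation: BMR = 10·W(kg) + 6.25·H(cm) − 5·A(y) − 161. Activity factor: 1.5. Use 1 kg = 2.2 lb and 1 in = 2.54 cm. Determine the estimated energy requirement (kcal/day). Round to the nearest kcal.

2778 kcal/day

Convert to metric: weight = 286 ÷ 2.2 = 130 kg; height = (6×12 + 0) × 2.54 = 72 × 2.54 = 182.88 cm.
Mifflin-St Jeor (female): BMR = 10(130) + 6.25(182.88) − 5(86) − 161 = 1300 + 1143 − 430 − 161 = 1852 kcal/day.
TEE = BMR × activity factor = 1852 × 1.5 = 2778 kcal/day.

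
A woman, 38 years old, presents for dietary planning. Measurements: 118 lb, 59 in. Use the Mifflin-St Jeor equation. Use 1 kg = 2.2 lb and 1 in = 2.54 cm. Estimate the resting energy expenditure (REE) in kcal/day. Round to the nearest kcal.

1122 kcal/day

Convert to metric: weight = 118 ÷ 2.2 = 53.6364 kg; height = 59 × 2.54 = 149.86 cm.
Mifflin-St Jeor (female): BMR = 10(53.6364) + 6.25(149.86) − 5(38) − 161 = 536.3636 + 936.625 − 190 − 161 = 1121.9886 kcal/day.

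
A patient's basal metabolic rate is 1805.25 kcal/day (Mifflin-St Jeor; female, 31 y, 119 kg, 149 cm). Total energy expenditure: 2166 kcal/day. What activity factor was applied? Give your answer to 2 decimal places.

1.20

Activity factor = TEE ÷ BMR = 2166 ÷ 1805.25 = 1.2.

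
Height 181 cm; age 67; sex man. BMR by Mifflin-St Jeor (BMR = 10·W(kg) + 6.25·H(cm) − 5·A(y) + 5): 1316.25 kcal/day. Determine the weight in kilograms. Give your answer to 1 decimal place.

1316.25 = 10·W + 6.25(181) − 5(67) + 5
10·W = 1316.25 − 801.25 = 515, so W = 51.5 kg.

51.5 kg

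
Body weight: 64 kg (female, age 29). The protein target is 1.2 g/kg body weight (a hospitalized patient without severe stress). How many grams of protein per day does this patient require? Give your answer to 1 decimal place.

76.8 g/day

Protein = 1.2 g/kg × 64 kg = 76.8 g/day.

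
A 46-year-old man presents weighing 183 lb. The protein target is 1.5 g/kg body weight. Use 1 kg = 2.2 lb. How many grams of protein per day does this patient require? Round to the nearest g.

Weight in kg = 183 ÷ 2.2 = 83.1818 kg.
Protein = 1.5 g/kg × 83.1818 kg = 124.7727 g/day.

125 g/day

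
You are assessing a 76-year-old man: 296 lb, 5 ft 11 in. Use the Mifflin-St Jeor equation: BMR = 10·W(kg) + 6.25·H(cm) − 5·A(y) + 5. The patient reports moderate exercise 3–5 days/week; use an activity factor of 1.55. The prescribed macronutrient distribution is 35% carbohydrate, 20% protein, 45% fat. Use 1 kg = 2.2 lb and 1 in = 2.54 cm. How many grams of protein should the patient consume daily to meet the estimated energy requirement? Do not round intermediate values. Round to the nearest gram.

Convert to metric: weight = 296 ÷ 2.2 = 134.5455 kg; height = (5×12 + 11) × 2.54 = 71 × 2.54 = 180.34 cm.
Mifflin-St Jeor (male): BMR = 10(134.5455) + 6.25(180.34) − 5(76) + 5 = 1345.4545 + 1127.125 − 380 + 5 = 2097.5795 kcal/day.
TEE = 2097.5795 × 1.55 = 3251.2483 kcal/day.
Protein energy = 20% × 3251.2483 = 650.2497 kcal.
Protein = 650.2497 ÷ 4 kcal/g = 162.5624 g.

163 g/day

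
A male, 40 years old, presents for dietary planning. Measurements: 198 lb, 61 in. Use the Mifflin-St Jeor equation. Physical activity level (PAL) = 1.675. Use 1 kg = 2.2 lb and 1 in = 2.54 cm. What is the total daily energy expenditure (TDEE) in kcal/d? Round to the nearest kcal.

2803 kcal/d

Convert to metric: weight = 198 ÷ 2.2 = 90 kg; height = 61 × 2.54 = 154.94 cm.
Mifflin-St Jeor (male): BMR = 10(90) + 6.25(154.94) − 5(40) + 5 = 900 + 968.375 − 200 + 5 = 1673.375 kcal/day.
TEE = BMR × activity factor = 1673.375 × 1.675 = 2802.9031 kcal/day.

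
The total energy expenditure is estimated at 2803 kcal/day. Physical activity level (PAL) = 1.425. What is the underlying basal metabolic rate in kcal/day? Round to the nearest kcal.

1967 kcal/day

BMR = TEE ÷ activity factor = 2803 ÷ 1.425 = 1967.0175 kcal/day.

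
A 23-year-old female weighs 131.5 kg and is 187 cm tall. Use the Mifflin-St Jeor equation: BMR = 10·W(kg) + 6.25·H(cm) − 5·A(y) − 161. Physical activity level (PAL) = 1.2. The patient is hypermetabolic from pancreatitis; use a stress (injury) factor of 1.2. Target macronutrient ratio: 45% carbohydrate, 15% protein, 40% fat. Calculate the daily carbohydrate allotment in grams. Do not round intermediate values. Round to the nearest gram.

358 g/day

Mifflin-St Jeor (female): BMR = 10(131.5) + 6.25(187) − 5(23) − 161 = 1315 + 1168.75 − 115 − 161 = 2207.75 kcal/day.
TEE = 2207.75 × 1.2 = 2649.3 kcal/day.
With stress factor 1.2: 2649.3 × 1.2 = 3179.16 kcal/day.
Carbohydrate energy = 45% × 3179.16 = 1430.622 kcal.
Carbohydrate = 1430.622 ÷ 4 kcal/g = 357.6555 g.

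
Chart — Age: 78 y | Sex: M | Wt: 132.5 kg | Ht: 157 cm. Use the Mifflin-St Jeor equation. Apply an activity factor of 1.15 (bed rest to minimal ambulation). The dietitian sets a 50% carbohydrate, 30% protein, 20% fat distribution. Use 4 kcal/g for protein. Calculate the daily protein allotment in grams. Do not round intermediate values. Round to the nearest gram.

Mifflin-St Jeor (male): BMR = 10(132.5) + 6.25(157) − 5(78) + 5 = 1325 + 981.25 − 390 + 5 = 1921.25 kcal/day.
TEE = 1921.25 × 1.15 = 2209.4375 kcal/day.
Protein energy = 30% × 2209.4375 = 662.8313 kcal.
Protein = 662.8313 ÷ 4 kcal/g = 165.7078 g.

166 g/day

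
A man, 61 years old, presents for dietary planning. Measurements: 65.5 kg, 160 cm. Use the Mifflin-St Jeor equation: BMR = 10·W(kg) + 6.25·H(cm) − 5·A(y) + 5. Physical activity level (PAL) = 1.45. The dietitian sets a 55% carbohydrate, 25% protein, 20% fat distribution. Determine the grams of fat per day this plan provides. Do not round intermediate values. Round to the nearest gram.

44 g/day

Mifflin-St Jeor (male): BMR = 10(65.5) + 6.25(160) − 5(61) + 5 = 655 + 1000 − 305 + 5 = 1355 kcal/day.
TEE = 1355 × 1.45 = 1964.75 kcal/day.
Fat energy = 20% × 1964.75 = 392.95 kcal.
Fat = 392.95 ÷ 9 kcal/g = 43.6611 g.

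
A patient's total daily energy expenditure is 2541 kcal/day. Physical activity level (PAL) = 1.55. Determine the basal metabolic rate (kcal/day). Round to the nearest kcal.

1639 kcal/day

BMR = TEE ÷ activity factor = 2541 ÷ 1.55 = 1639.3548 kcal/day.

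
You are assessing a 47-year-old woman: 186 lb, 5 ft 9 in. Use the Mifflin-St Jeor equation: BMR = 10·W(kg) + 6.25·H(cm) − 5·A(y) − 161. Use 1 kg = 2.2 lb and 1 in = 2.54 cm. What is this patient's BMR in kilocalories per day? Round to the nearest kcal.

1545 kilocalories per day

Convert to metric: weight = 186 ÷ 2.2 = 84.5455 kg; height = (5×12 + 9) × 2.54 = 69 × 2.54 = 175.26 cm.
Mifflin-St Jeor (female): BMR = 10(84.5455) + 6.25(175.26) − 5(47) − 161 = 845.4545 + 1095.375 − 235 − 161 = 1544.8295 kcal/day.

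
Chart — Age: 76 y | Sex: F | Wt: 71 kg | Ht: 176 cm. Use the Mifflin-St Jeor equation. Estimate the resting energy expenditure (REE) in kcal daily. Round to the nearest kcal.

Mifflin-St Jeor (female): BMR = 10(71) + 6.25(176) − 5(76) − 161 = 710 + 1100 − 380 − 161 = 1269 kcal/day.

1269 kcal daily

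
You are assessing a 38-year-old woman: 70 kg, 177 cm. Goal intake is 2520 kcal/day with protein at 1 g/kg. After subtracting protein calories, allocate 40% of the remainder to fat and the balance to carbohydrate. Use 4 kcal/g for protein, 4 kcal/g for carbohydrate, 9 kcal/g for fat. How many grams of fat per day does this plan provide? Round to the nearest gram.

Protein = 1 × 70 = 70 g → 70 × 4 = 280 kcal.
Non-protein calories = 2520 − 280 = 2240 kcal.
Fat: 40% × 2240 = 896 kcal; carbohydrate: 1344 kcal.
Fat: 896 kcal ÷ 9 kcal/g = 99.5556 g.

100 g/day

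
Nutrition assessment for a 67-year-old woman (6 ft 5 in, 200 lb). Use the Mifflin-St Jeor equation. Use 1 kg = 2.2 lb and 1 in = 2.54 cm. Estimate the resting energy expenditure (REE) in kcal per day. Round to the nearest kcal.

1635 kcal per day

Convert to metric: weight = 200 ÷ 2.2 = 90.9091 kg; height = (6×12 + 5) × 2.54 = 77 × 2.54 = 195.58 cm.
Mifflin-St Jeor (female): BMR = 10(90.9091) + 6.25(195.58) − 5(67) − 161 = 909.0909 + 1222.375 − 335 − 161 = 1635.4659 kcal/day.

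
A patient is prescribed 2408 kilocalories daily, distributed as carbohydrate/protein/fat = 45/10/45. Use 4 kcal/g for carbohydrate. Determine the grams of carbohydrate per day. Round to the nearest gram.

Carbohydrate energy = 45% × 2408 = 1083.6 kcal.
At 4 kcal/g: 1083.6 ÷ 4 = 270.9 g.

271 g/day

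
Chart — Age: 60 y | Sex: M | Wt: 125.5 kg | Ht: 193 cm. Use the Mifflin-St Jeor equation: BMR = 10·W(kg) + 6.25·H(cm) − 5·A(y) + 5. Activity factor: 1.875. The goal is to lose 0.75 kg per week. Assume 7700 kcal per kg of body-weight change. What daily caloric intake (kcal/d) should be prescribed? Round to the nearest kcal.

3237 kcal/d

Mifflin-St Jeor (male): BMR = 10(125.5) + 6.25(193) − 5(60) + 5 = 1255 + 1206.25 − 300 + 5 = 2166.25 kcal/day.
TEE = 2166.25 × 1.875 = 4061.7188 kcal/day.
Required daily deficit = 0.75 × 7700 ÷ 7 = 825 kcal/day.
Target intake = 4061.7188 − 825 = 3236.7188 kcal/day.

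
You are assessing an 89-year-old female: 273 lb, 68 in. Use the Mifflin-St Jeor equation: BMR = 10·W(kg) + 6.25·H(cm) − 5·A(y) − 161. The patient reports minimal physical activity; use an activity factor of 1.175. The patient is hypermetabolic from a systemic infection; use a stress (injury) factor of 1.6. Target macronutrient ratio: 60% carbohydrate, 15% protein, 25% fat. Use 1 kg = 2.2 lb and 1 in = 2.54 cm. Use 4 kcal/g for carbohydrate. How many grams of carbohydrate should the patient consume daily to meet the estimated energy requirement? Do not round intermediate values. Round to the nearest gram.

483 g/day

Convert to metric: weight = 273 ÷ 2.2 = 124.0909 kg; height = 68 × 2.54 = 172.72 cm.
Mifflin-St Jeor (female): BMR = 10(124.0909) + 6.25(172.72) − 5(89) − 161 = 1240.9091 + 1079.5 − 445 − 161 = 1714.4091 kcal/day.
TEE = 1714.4091 × 1.175 = 2014.4307 kcal/day.
With stress factor 1.6: 2014.4307 × 1.6 = 3223.0891 kcal/day.
Carbohydrate energy = 60% × 3223.0891 = 1933.8535 kcal.
Carbohydrate = 1933.8535 ÷ 4 kcal/g = 483.4634 g.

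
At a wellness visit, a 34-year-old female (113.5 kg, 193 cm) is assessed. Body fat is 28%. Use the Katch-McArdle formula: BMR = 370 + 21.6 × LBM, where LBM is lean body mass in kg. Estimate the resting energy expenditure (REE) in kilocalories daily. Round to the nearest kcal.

2135 kilocalories daily

LBM = 113.5 × (1 − 0.28) = 81.72 kg. Katch-McArdle: BMR = 370 + 21.6 × 81.72 = 2135.152 kcal/day.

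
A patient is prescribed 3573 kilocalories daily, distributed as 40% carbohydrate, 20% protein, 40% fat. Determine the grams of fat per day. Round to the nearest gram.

159 g/day

Fat energy = 40% × 3573 = 1429.2 kcal.
At 9 kcal/g: 1429.2 ÷ 9 = 158.8 g.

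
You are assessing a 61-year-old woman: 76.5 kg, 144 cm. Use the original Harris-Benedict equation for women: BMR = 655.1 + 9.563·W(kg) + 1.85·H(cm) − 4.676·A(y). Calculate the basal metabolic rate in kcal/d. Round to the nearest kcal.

Harris-Benedict: BMR = 655.1 + 9.563(76.5) + 1.85(144) − 4.676(61) = 1367.8335 kcal/day.

1368 kcal/d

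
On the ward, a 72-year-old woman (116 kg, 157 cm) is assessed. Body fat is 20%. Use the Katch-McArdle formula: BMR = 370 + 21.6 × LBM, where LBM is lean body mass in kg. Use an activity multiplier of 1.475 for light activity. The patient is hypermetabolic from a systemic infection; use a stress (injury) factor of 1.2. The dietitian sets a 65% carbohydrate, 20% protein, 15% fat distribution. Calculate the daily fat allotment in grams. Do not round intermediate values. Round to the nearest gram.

70 g/day

LBM = 116 × (1 − 0.2) = 92.8 kg. Katch-McArdle: BMR = 370 + 21.6 × 92.8 = 2374.48 kcal/day.
TEE = 2374.48 × 1.475 = 3502.358 kcal/day.
With stress factor 1.2: 3502.358 × 1.2 = 4202.8296 kcal/day.
Fat energy = 15% × 4202.8296 = 630.4244 kcal.
Fat = 630.4244 ÷ 9 kcal/g = 70.0472 g.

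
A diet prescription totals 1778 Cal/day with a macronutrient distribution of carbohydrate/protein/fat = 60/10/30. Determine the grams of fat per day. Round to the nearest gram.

Fat energy = 30% × 1778 = 533.4 kcal.
At 9 kcal/g: 533.4 ÷ 9 = 59.2667 g.

59 g/day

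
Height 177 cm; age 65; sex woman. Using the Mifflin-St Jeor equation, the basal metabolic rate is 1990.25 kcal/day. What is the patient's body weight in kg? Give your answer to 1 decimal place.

1990.25 = 10·W + 6.25(177) − 5(65) − 161
10·W = 1990.25 − 620.25 = 1370, so W = 137 kg.

137.0 kg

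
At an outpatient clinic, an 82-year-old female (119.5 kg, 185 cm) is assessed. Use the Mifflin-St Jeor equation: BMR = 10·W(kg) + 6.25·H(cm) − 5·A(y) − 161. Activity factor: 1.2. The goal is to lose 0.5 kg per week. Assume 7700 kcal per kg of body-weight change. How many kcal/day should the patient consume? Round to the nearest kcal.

1586 kcal/day

Mifflin-St Jeor (female): BMR = 10(119.5) + 6.25(185) − 5(82) − 161 = 1195 + 1156.25 − 410 − 161 = 1780.25 kcal/day.
TEE = 1780.25 × 1.2 = 2136.3 kcal/day.
Required daily deficit = 0.5 × 7700 ÷ 7 = 550 kcal/day.
Target intake = 2136.3 − 550 = 1586.3 kcal/day.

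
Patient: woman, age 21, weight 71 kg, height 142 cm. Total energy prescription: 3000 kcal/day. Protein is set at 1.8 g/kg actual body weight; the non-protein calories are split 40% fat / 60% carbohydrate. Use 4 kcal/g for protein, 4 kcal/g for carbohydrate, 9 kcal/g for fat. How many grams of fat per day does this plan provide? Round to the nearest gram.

111 g/day

Protein = 1.8 × 71 = 127.8 g → 127.8 × 4 = 511.2 kcal.
Non-protein calories = 3000 − 511.2 = 2488.8 kcal.
Fat: 40% × 2488.8 = 995.52 kcal; carbohydrate: 1493.28 kcal.
Fat: 995.52 kcal ÷ 9 kcal/g = 110.6133 g.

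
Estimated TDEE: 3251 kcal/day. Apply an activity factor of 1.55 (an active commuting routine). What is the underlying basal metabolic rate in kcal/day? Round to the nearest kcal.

BMR = TEE ÷ activity factor = 3251 ÷ 1.55 = 2097.4194 kcal/day.

2097 kcal/day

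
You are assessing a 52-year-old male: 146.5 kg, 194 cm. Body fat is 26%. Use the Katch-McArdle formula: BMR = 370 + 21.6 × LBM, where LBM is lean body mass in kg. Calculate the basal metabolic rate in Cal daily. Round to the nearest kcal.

2712 Cal daily

LBM = 146.5 × (1 − 0.26) = 108.41 kg. Katch-McArdle: BMR = 370 + 21.6 × 108.41 = 2711.656 kcal/day.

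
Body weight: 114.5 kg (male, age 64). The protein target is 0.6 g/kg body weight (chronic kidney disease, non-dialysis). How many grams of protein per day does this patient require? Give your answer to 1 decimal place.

Protein = 0.6 g/kg × 114.5 kg = 68.7 g/day.

68.7 g/day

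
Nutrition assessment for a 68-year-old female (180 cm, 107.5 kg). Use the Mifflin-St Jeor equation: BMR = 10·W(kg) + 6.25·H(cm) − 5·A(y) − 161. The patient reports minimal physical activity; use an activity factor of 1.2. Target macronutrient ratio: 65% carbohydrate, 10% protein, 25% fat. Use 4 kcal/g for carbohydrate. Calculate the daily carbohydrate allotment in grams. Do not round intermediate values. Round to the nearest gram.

Mifflin-St Jeor (female): BMR = 10(107.5) + 6.25(180) − 5(68) − 161 = 1075 + 1125 − 340 − 161 = 1699 kcal/day.
TEE = 1699 × 1.2 = 2038.8 kcal/day.
Carbohydrate energy = 65% × 2038.8 = 1325.22 kcal.
Carbohydrate = 1325.22 ÷ 4 kcal/g = 331.305 g.

331 g/day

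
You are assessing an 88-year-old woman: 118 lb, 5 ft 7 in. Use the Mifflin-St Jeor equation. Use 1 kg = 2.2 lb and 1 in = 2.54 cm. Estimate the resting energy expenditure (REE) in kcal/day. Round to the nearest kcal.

Convert to metric: weight = 118 ÷ 2.2 = 53.6364 kg; height = (5×12 + 7) × 2.54 = 67 × 2.54 = 170.18 cm.
Mifflin-St Jeor (female): BMR = 10(53.6364) + 6.25(170.18) − 5(88) − 161 = 536.3636 + 1063.625 − 440 − 161 = 998.9886 kcal/day.

999 kcal/day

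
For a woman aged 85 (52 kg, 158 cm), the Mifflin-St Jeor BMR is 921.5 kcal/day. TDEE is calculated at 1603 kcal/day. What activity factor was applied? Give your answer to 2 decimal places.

1.74

Activity factor = TEE ÷ BMR = 1603 ÷ 921.5 = 1.74.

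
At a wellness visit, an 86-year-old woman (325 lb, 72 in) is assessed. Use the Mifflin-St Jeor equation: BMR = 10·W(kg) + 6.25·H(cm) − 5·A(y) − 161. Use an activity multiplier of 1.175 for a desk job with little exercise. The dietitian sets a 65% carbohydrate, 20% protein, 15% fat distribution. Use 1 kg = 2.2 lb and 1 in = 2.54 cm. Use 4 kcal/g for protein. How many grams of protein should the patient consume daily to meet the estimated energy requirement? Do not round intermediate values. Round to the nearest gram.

119 g/day

Convert to metric: weight = 325 ÷ 2.2 = 147.7273 kg; height = 72 × 2.54 = 182.88 cm.
Mifflin-St Jeor (female): BMR = 10(147.7273) + 6.25(182.88) − 5(86) − 161 = 1477.2727 + 1143 − 430 − 161 = 2029.2727 kcal/day.
TEE = 2029.2727 × 1.175 = 2384.3955 kcal/day.
Protein energy = 20% × 2384.3955 = 476.8791 kcal.
Protein = 476.8791 ÷ 4 kcal/g = 119.2198 g.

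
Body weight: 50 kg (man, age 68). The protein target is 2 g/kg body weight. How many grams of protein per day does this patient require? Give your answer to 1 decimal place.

Protein = 2 g/kg × 50 kg = 100 g/day.

100.0 g/day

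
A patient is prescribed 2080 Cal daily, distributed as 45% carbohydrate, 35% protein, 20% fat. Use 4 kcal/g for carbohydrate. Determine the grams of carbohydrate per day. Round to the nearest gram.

Carbohydrate energy = 45% × 2080 = 936 kcal.
At 4 kcal/g: 936 ÷ 4 = 234 g.

234 g/day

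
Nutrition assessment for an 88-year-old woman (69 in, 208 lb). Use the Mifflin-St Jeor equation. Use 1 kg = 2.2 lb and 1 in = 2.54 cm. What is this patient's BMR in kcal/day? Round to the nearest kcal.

1440 kcal/day

Convert to metric: weight = 208 ÷ 2.2 = 94.5455 kg; height = 69 × 2.54 = 175.26 cm.
Mifflin-St Jeor (female): BMR = 10(94.5455) + 6.25(175.26) − 5(88) − 161 = 945.4545 + 1095.375 − 440 − 161 = 1439.8295 kcal/day.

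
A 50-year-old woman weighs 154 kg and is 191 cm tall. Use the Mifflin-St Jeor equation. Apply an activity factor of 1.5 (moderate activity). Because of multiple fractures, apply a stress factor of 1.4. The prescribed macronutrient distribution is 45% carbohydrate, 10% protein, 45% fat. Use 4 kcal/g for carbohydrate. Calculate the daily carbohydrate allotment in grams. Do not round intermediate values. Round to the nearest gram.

549 g/day

Mifflin-St Jeor (female): BMR = 10(154) + 6.25(191) − 5(50) − 161 = 1540 + 1193.75 − 250 − 161 = 2322.75 kcal/day.
TEE = 2322.75 × 1.5 = 3484.125 kcal/day.
With stress factor 1.4: 3484.125 × 1.4 = 4877.775 kcal/day.
Carbohydrate energy = 45% × 4877.775 = 2194.9988 kcal.
Carbohydrate = 2194.9988 ÷ 4 kcal/g = 548.7497 g.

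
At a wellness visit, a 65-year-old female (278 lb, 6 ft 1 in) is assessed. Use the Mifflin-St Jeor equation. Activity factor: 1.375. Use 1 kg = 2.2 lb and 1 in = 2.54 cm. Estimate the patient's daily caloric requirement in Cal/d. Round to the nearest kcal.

Convert to metric: weight = 278 ÷ 2.2 = 126.3636 kg; height = (6×12 + 1) × 2.54 = 73 × 2.54 = 185.42 cm.
Mifflin-St Jeor (female): BMR = 10(126.3636) + 6.25(185.42) − 5(65) − 161 = 1263.6364 + 1158.875 − 325 − 161 = 1936.5114 kcal/day.
TEE = BMR × activity factor = 1936.5114 × 1.375 = 2662.7031 kcal/day.

2663 Cal/d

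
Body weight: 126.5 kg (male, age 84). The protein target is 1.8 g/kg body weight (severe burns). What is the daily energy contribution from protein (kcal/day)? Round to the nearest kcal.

911 kcal/day

Protein = 1.8 g/kg × 126.5 kg = 227.7 g/day.
Protein energy = 227.7 g × 4 kcal/g = 910.8 kcal/day.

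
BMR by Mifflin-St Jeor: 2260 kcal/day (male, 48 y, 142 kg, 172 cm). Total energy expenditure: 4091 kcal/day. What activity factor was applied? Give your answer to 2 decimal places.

Activity factor = TEE ÷ BMR = 4091 ÷ 2260 = 1.81.

1.81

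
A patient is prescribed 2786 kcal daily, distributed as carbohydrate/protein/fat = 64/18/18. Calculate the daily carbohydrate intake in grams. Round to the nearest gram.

446 g/day

Carbohydrate energy = 64% × 2786 = 1783.04 kcal.
At 4 kcal/g: 1783.04 ÷ 4 = 445.76 g.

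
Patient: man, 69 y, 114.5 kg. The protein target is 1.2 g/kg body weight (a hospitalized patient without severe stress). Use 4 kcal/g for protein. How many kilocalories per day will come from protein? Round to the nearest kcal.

550 kcal/day

Protein = 1.2 g/kg × 114.5 kg = 137.4 g/day.
Protein energy = 137.4 g × 4 kcal/g = 549.6 kcal/day.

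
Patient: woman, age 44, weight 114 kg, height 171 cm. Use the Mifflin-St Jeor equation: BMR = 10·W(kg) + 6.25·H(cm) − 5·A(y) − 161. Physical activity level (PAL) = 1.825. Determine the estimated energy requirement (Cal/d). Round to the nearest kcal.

Mifflin-St Jeor (female): BMR = 10(114) + 6.25(171) − 5(44) − 161 = 1140 + 1068.75 − 220 − 161 = 1827.75 kcal/day.
TEE = BMR × activity factor = 1827.75 × 1.825 = 3335.6438 kcal/day.

3336 Cal/d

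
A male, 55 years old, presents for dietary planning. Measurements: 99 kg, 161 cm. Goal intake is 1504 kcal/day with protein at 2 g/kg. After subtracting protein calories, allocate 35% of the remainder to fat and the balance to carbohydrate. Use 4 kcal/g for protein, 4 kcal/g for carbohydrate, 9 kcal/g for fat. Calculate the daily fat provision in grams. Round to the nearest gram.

28 g/day

Protein = 2 × 99 = 198 g → 198 × 4 = 792 kcal.
Non-protein calories = 1504 − 792 = 712 kcal.
Fat: 35% × 712 = 249.2 kcal; carbohydrate: 462.8 kcal.
Fat: 249.2 kcal ÷ 9 kcal/g = 27.6889 g.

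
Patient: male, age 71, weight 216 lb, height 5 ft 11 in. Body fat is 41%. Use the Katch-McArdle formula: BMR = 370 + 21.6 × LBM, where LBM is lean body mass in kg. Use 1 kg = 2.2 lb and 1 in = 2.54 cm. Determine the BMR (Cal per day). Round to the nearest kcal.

Convert to metric: weight = 216 ÷ 2.2 = 98.1818 kg; height = (5×12 + 11) × 2.54 = 71 × 2.54 = 180.34 cm.
LBM = 98.1818 × (1 − 0.41) = 57.9273 kg. Katch-McArdle: BMR = 370 + 21.6 × 57.9273 = 1621.2291 kcal/day.

1621 Cal per day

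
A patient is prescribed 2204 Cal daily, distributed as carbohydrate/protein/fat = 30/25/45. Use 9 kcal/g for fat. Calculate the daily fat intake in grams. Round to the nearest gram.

110 g/day

Fat energy = 45% × 2204 = 991.8 kcal.
At 9 kcal/g: 991.8 ÷ 9 = 110.2 g.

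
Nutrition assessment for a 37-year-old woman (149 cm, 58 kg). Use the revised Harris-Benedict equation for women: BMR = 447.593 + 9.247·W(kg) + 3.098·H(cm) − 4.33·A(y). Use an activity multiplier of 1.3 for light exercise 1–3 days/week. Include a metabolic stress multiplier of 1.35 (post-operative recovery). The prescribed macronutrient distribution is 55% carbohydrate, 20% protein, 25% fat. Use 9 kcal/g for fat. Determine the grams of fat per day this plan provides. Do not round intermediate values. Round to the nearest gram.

Harris-Benedict: BMR = 447.593 + 9.247(58) + 3.098(149) − 4.33(37) = 1285.311 kcal/day.
TEE = 1285.311 × 1.3 = 1670.9043 kcal/day.
With stress factor 1.35: 1670.9043 × 1.35 = 2255.7208 kcal/day.
Fat energy = 25% × 2255.7208 = 563.9302 kcal.
Fat = 563.9302 ÷ 9 kcal/g = 62.6589 g.

63 g/day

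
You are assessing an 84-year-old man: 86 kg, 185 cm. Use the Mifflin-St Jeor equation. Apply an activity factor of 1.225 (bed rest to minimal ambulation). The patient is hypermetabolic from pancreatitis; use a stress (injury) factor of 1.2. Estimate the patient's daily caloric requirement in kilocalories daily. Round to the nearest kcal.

2354 kilocalories daily

Mifflin-St Jeor (male): BMR = 10(86) + 6.25(185) − 5(84) + 5 = 860 + 1156.25 − 420 + 5 = 1601.25 kcal/day.
TEE = BMR × activity factor = 1601.25 × 1.225 = 1961.5313 kcal/day.
Apply stress factor: 1961.5313 × 1.2 = 2353.8375 kcal/day.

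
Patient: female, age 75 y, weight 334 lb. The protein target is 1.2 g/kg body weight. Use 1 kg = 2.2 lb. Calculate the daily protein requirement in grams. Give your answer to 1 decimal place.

182.2 g/day

Weight in kg = 334 ÷ 2.2 = 151.8182 kg.
Protein = 1.2 g/kg × 151.8182 kg = 182.1818 g/day.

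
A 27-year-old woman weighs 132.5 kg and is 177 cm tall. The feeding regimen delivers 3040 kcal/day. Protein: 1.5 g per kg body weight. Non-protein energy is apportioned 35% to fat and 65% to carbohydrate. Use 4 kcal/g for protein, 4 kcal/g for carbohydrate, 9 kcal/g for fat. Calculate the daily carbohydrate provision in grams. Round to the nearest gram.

Protein = 1.5 × 132.5 = 198.75 g → 198.75 × 4 = 795 kcal.
Non-protein calories = 3040 − 795 = 2245 kcal.
Fat: 35% × 2245 = 785.75 kcal; carbohydrate: 1459.25 kcal.
Carbohydrate: 1459.25 kcal ÷ 4 kcal/g = 364.8125 g.

365 g/day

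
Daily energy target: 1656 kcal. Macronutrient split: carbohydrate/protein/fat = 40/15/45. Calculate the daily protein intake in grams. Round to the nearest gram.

62 g/day

Protein energy = 15% × 1656 = 248.4 kcal.
At 4 kcal/g: 248.4 ÷ 4 = 62.1 g.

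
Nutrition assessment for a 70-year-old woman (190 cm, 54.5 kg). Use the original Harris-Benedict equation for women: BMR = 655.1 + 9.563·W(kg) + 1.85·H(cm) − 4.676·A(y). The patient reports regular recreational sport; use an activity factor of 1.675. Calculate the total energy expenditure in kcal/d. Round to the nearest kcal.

Harris-Benedict: BMR = 655.1 + 9.563(54.5) + 1.85(190) − 4.676(70) = 1200.4635 kcal/day.
TEE = BMR × activity factor = 1200.4635 × 1.675 = 2010.7764 kcal/day.

2011 kcal/d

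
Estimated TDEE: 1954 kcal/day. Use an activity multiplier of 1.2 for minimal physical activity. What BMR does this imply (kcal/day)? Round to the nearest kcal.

1628 kcal/day

BMR = TEE ÷ activity factor = 1954 ÷ 1.2 = 1628.3333 kcal/day.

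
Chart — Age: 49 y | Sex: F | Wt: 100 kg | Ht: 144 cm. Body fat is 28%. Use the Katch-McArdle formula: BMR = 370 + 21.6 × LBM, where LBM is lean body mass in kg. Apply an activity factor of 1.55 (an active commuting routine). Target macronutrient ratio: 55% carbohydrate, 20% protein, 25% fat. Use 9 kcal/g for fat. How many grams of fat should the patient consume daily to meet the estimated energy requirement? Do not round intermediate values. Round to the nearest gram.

83 g/day

LBM = 100 × (1 − 0.28) = 72 kg. Katch-McArdle: BMR = 370 + 21.6 × 72 = 1925.2 kcal/day.
TEE = 1925.2 × 1.55 = 2984.06 kcal/day.
Fat energy = 25% × 2984.06 = 746.015 kcal.
Fat = 746.015 ÷ 9 kcal/g = 82.8906 g.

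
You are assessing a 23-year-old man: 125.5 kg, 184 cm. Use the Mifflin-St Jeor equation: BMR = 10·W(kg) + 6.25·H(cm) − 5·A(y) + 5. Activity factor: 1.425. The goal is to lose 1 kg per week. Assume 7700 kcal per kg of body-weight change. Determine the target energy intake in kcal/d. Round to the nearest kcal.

2170 kcal/d

Mifflin-St Jeor (male): BMR = 10(125.5) + 6.25(184) − 5(23) + 5 = 1255 + 1150 − 115 + 5 = 2295 kcal/day.
TEE = 2295 × 1.425 = 3270.375 kcal/day.
Required daily deficit = 1 × 7700 ÷ 7 = 1100 kcal/day.
Target intake = 3270.375 − 1100 = 2170.375 kcal/day.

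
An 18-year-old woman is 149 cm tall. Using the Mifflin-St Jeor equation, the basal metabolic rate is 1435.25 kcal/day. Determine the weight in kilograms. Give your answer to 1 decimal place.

75.5 kg

1435.25 = 10·W + 6.25(149) − 5(18) − 161
10·W = 1435.25 − 680.25 = 755, so W = 75.5 kg.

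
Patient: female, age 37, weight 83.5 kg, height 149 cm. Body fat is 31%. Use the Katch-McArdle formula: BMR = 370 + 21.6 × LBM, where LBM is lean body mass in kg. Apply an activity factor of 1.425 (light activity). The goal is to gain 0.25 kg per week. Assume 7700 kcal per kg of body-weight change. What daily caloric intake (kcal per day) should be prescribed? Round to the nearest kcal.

2576 kcal per day

LBM = 83.5 × (1 − 0.31) = 57.615 kg. Katch-McArdle: BMR = 370 + 21.6 × 57.615 = 1614.484 kcal/day.
TEE = 1614.484 × 1.425 = 2300.6397 kcal/day.
Required daily surplus = 0.25 × 7700 ÷ 7 = 275 kcal/day.
Target intake = 2300.6397 + 275 = 2575.6397 kcal/day.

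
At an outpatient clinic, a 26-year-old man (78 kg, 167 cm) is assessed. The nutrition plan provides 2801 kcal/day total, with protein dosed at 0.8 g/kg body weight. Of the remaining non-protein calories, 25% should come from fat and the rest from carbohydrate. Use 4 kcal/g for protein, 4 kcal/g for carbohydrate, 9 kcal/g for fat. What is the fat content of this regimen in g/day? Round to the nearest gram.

Protein = 0.8 × 78 = 62.4 g → 62.4 × 4 = 249.6 kcal.
Non-protein calories = 2801 − 249.6 = 2551.4 kcal.
Fat: 25% × 2551.4 = 637.85 kcal; carbohydrate: 1913.55 kcal.
Fat: 637.85 kcal ÷ 9 kcal/g = 70.8722 g.

71 g/day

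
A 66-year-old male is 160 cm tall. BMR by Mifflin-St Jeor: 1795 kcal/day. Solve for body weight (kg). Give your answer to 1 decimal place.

1795 = 10·W + 6.25(160) − 5(66) + 5
10·W = 1795 − 675 = 1120, so W = 112 kg.

112.0 kg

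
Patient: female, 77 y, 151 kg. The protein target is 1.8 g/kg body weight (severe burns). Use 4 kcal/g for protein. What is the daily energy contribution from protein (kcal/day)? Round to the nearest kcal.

Protein = 1.8 g/kg × 151 kg = 271.8 g/day.
Protein energy = 271.8 g × 4 kcal/g = 1087.2 kcal/day.

1087 kcal/day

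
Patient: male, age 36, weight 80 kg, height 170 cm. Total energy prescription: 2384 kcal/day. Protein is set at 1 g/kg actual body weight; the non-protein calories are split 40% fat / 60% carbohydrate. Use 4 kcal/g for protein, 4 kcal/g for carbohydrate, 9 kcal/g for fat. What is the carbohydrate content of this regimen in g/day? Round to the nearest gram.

310 g/day

Protein = 1 × 80 = 80 g → 80 × 4 = 320 kcal.
Non-protein calories = 2384 − 320 = 2064 kcal.
Fat: 40% × 2064 = 825.6 kcal; carbohydrate: 1238.4 kcal.
Carbohydrate: 1238.4 kcal ÷ 4 kcal/g = 309.6 g.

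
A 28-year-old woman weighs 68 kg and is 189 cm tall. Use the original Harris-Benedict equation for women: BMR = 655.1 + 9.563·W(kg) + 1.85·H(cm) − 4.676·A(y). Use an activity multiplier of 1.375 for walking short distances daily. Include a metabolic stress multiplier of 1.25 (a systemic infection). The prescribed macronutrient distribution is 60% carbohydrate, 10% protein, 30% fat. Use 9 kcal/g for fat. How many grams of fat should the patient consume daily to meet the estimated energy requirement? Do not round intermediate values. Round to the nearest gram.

Harris-Benedict: BMR = 655.1 + 9.563(68) + 1.85(189) − 4.676(28) = 1524.106 kcal/day.
TEE = 1524.106 × 1.375 = 2095.6458 kcal/day.
With stress factor 1.25: 2095.6458 × 1.25 = 2619.5572 kcal/day.
Fat energy = 30% × 2619.5572 = 785.8672 kcal.
Fat = 785.8672 ÷ 9 kcal/g = 87.3186 g.

87 g/day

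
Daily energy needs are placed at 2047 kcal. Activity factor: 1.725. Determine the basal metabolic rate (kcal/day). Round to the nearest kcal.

BMR = TEE ÷ activity factor = 2047 ÷ 1.725 = 1186.6667 kcal/day.

1187 kcal/day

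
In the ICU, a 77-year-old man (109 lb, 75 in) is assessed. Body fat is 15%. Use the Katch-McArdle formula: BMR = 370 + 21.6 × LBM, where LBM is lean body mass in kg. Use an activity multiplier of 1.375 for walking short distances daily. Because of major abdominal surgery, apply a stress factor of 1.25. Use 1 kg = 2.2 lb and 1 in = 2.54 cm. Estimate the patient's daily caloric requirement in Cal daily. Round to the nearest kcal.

Convert to metric: weight = 109 ÷ 2.2 = 49.5455 kg; height = 75 × 2.54 = 190.5 cm.
LBM = 49.5455 × (1 − 0.15) = 42.1136 kg. Katch-McArdle: BMR = 370 + 21.6 × 42.1136 = 1279.6545 kcal/day.
TEE = BMR × activity factor = 1279.6545 × 1.375 = 1759.525 kcal/day.
Apply stress factor: 1759.525 × 1.25 = 2199.4063 kcal/day.

2199 Cal daily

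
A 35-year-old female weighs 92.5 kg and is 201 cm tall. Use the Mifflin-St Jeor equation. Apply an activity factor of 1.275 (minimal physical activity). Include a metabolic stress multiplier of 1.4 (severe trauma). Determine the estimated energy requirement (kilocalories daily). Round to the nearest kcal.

Mifflin-St Jeor (female): BMR = 10(92.5) + 6.25(201) − 5(35) − 161 = 925 + 1256.25 − 175 − 161 = 1845.25 kcal/day.
TEE = BMR × activity factor = 1845.25 × 1.275 = 2352.6938 kcal/day.
Apply stress factor: 2352.6938 × 1.4 = 3293.7713 kcal/day.

3294 kilocalories daily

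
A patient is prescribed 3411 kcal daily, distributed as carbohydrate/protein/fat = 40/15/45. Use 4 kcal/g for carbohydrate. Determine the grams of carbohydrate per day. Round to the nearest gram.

Carbohydrate energy = 40% × 3411 = 1364.4 kcal.
At 4 kcal/g: 1364.4 ÷ 4 = 341.1 g.

341 g/day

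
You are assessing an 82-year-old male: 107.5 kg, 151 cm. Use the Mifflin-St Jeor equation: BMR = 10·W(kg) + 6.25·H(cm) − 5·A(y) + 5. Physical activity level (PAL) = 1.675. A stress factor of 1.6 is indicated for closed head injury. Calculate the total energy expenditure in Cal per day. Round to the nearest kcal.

4325 Cal per day

Mifflin-St Jeor (male): BMR = 10(107.5) + 6.25(151) − 5(82) + 5 = 1075 + 943.75 − 410 + 5 = 1613.75 kcal/day.
TEE = BMR × activity factor = 1613.75 × 1.675 = 2703.0313 kcal/day.
Apply stress factor: 2703.0313 × 1.6 = 4324.85 kcal/day.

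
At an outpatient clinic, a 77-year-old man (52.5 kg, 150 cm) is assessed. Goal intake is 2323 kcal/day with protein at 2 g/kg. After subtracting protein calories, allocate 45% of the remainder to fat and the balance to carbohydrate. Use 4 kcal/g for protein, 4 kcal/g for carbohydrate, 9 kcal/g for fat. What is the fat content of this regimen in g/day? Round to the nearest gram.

95 g/day

Protein = 2 × 52.5 = 105 g → 105 × 4 = 420 kcal.
Non-protein calories = 2323 − 420 = 1903 kcal.
Fat: 45% × 1903 = 856.35 kcal; carbohydrate: 1046.65 kcal.
Fat: 856.35 kcal ÷ 9 kcal/g = 95.15 g.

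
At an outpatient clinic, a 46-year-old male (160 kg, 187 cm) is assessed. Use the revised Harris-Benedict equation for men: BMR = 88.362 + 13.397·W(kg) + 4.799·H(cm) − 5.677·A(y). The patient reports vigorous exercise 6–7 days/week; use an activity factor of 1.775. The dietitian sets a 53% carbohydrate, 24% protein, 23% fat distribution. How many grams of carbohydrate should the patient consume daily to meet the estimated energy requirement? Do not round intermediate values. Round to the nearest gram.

675 g/day

Harris-Benedict: BMR = 88.362 + 13.397(160) + 4.799(187) − 5.677(46) = 2868.153 kcal/day.
TEE = 2868.153 × 1.775 = 5090.9716 kcal/day.
Carbohydrate energy = 53% × 5090.9716 = 2698.2149 kcal.
Carbohydrate = 2698.2149 ÷ 4 kcal/g = 674.5537 g.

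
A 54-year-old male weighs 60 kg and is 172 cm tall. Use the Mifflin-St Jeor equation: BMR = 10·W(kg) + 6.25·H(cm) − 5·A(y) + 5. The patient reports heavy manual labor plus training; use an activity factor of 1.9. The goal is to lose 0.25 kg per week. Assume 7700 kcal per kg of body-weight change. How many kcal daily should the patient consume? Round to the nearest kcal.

2404 kcal daily

Mifflin-St Jeor (male): BMR = 10(60) + 6.25(172) − 5(54) + 5 = 600 + 1075 − 270 + 5 = 1410 kcal/day.
TEE = 1410 × 1.9 = 2679 kcal/day.
Required daily deficit = 0.25 × 7700 ÷ 7 = 275 kcal/day.
Target intake = 2679 − 275 = 2404 kcal/day.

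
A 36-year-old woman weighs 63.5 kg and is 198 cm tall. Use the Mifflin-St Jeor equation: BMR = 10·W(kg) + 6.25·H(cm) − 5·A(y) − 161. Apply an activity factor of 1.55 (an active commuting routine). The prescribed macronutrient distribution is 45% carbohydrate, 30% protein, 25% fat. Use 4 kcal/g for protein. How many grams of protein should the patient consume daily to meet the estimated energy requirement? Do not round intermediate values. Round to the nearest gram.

Mifflin-St Jeor (female): BMR = 10(63.5) + 6.25(198) − 5(36) − 161 = 635 + 1237.5 − 180 − 161 = 1531.5 kcal/day.
TEE = 1531.5 × 1.55 = 2373.825 kcal/day.
Protein energy = 30% × 2373.825 = 712.1475 kcal.
Protein = 712.1475 ÷ 4 kcal/g = 178.0369 g.

178 g/day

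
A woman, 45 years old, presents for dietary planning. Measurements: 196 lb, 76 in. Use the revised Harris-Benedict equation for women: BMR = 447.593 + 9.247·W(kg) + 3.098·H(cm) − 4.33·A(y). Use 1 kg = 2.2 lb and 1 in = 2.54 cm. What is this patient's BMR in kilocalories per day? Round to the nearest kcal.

Convert to metric: weight = 196 ÷ 2.2 = 89.0909 kg; height = 76 × 2.54 = 193.04 cm.
Harris-Benedict: BMR = 447.593 + 9.247(89.0909) + 3.098(193.04) − 4.33(45) = 1674.6046 kcal/day.

1675 kilocalories per day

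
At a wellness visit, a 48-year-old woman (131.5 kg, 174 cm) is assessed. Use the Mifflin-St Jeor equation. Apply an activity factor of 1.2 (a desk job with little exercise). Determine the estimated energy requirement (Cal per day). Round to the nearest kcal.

Mifflin-St Jeor (female): BMR = 10(131.5) + 6.25(174) − 5(48) − 161 = 1315 + 1087.5 − 240 − 161 = 2001.5 kcal/day.
TEE = BMR × activity factor = 2001.5 × 1.2 = 2401.8 kcal/day.

2402 Cal per day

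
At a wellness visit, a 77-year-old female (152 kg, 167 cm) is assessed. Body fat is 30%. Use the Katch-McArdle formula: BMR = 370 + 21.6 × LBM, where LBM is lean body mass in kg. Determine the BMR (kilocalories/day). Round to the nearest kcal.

2668 kilocalories/day

LBM = 152 × (1 − 0.3) = 106.4 kg. Katch-McArdle: BMR = 370 + 21.6 × 106.4 = 2668.24 kcal/day.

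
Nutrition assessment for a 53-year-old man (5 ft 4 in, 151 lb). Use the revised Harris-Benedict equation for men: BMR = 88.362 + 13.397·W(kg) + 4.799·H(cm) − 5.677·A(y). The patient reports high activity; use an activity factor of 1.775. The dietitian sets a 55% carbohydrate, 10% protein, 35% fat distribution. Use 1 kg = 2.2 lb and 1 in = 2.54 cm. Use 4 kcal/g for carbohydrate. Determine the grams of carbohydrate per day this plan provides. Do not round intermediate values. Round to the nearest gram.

363 g/day

Convert to metric: weight = 151 ÷ 2.2 = 68.6364 kg; height = (5×12 + 4) × 2.54 = 64 × 2.54 = 162.56 cm.
Harris-Benedict: BMR = 88.362 + 13.397(68.6364) + 4.799(162.56) − 5.677(53) = 1487.1278 kcal/day.
TEE = 1487.1278 × 1.775 = 2639.6519 kcal/day.
Carbohydrate energy = 55% × 2639.6519 = 1451.8085 kcal.
Carbohydrate = 1451.8085 ÷ 4 kcal/g = 362.9521 g.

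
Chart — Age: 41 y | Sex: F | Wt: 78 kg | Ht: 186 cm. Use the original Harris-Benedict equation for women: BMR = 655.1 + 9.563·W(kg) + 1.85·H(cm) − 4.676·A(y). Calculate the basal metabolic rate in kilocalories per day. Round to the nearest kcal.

Harris-Benedict: BMR = 655.1 + 9.563(78) + 1.85(186) − 4.676(41) = 1553.398 kcal/day.

1553 kilocalories per day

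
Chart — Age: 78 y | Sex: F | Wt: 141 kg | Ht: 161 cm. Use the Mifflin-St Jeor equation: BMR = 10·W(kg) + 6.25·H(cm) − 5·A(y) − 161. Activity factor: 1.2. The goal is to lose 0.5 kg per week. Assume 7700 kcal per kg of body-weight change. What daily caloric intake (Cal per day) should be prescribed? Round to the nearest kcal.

1688 Cal per day

Mifflin-St Jeor (female): BMR = 10(141) + 6.25(161) − 5(78) − 161 = 1410 + 1006.25 − 390 − 161 = 1865.25 kcal/day.
TEE = 1865.25 × 1.2 = 2238.3 kcal/day.
Required daily deficit = 0.5 × 7700 ÷ 7 = 550 kcal/day.
Target intake = 2238.3 − 550 = 1688.3 kcal/day.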